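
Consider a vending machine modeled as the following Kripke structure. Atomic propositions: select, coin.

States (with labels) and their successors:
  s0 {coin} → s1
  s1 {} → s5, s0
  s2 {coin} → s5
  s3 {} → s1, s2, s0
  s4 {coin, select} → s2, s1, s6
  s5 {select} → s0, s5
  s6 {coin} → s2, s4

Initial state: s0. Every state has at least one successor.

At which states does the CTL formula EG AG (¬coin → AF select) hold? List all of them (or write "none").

none

States satisfying AG (¬coin → AF select): ∅.
States satisfying EG AG (¬coin → AF select): ∅.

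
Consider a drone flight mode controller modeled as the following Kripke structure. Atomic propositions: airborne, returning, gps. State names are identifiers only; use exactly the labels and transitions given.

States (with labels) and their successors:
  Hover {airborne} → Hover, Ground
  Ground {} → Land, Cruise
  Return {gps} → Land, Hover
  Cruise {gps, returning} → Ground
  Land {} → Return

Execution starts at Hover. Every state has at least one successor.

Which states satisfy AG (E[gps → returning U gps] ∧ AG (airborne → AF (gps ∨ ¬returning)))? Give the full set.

{Hover, Ground, Return, Cruise, Land}

States satisfying AG (E[gps → returning U gps] ∧ AG (airborne → AF (gps ∨ ¬returning))): {Hover, Ground, Return, Cruise, Land}.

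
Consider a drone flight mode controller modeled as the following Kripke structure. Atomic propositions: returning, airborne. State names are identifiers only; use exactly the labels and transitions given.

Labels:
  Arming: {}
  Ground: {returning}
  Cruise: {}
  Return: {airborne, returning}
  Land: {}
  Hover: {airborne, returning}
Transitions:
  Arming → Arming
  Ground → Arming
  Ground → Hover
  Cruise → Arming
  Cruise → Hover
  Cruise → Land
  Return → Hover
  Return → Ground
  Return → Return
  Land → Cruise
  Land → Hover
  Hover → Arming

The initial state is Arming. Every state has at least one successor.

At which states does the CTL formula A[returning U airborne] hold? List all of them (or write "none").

{Return, Hover}

States satisfying returning: {Ground, Return, Hover}.
States satisfying airborne: {Return, Hover}.
States satisfying A[returning U airborne]: {Return, Hover}.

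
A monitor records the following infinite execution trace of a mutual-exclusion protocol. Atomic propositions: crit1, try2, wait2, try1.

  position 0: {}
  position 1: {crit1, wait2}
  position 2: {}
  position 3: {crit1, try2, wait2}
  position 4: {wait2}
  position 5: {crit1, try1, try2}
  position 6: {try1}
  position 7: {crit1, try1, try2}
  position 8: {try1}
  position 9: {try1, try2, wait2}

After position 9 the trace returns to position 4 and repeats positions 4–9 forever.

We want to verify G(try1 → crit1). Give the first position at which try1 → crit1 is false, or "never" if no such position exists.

6

Check try1 → crit1 at each position in order: 0 ✓, 1 ✓, 2 ✓, 3 ✓, 4 ✓, 5 ✓.
At position 6 the labels are {try1}, so try1 → crit1 is false there. This is the first violation.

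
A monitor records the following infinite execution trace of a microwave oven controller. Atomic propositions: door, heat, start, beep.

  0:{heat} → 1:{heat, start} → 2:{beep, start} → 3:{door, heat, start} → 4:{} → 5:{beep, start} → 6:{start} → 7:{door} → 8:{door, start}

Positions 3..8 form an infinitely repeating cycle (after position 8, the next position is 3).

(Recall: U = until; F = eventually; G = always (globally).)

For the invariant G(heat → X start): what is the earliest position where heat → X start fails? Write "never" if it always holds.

Check heat → X start at each position in order: 0 ✓, 1 ✓, 2 ✓.
At position 3 the labels are {door, heat, start} and the next position 4 has {}, so heat → X start is false there. This is the first violation.

3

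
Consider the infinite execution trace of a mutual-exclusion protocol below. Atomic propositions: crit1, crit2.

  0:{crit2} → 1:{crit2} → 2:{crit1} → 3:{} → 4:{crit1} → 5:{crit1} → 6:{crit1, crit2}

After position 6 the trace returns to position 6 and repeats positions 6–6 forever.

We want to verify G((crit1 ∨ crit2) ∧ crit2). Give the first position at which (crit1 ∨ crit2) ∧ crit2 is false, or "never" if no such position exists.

Check (crit1 ∨ crit2) ∧ crit2 at each position in order: 0 ✓, 1 ✓.
At position 2 the labels are {crit1}, so (crit1 ∨ crit2) ∧ crit2 is false there. This is the first violation.

2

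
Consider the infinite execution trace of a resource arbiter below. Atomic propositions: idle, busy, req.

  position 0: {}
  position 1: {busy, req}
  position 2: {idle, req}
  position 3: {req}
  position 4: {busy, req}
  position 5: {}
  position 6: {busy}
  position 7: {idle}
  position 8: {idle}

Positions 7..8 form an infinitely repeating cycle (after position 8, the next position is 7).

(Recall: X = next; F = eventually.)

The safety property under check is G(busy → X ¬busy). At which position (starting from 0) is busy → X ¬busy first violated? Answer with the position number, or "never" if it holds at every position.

busy → X ¬busy holds at every position 0..8, and those are all the positions the trace ever visits, so the invariant G(busy → X ¬busy) is never violated.

never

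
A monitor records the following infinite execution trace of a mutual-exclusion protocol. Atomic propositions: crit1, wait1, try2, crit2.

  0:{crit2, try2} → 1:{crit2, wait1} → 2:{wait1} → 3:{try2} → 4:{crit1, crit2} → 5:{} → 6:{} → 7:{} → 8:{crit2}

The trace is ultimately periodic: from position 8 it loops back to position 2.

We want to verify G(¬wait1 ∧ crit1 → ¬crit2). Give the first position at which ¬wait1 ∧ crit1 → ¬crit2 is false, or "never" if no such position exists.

4

Check ¬wait1 ∧ crit1 → ¬crit2 at each position in order: 0 ✓, 1 ✓, 2 ✓, 3 ✓.
At position 4 the labels are {crit1, crit2}, so ¬wait1 ∧ crit1 → ¬crit2 is false there. This is the first violation.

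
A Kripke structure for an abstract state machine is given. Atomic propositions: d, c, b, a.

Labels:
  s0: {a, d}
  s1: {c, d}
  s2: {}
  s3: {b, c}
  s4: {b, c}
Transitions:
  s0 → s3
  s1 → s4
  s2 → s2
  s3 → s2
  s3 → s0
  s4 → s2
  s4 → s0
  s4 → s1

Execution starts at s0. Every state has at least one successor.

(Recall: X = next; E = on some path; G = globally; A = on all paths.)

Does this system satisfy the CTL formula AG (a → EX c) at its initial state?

Holds

States satisfying a → EX c: {s0, s1, s2, s3, s4}.
States satisfying AG (a → EX c): {s0, s1, s2, s3, s4}.
Every state reachable from s0 satisfies a → EX c.
s0 ∈ Sat(AG (a → EX c)).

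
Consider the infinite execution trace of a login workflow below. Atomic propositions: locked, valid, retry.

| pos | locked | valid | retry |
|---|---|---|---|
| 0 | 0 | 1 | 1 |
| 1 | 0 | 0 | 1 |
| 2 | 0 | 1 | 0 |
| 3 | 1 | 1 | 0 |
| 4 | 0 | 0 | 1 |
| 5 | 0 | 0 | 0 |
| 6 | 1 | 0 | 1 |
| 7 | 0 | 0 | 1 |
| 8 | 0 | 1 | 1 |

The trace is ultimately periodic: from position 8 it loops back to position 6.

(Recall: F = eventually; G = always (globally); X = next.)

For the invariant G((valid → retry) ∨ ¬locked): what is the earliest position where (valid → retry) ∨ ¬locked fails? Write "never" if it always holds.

Check (valid → retry) ∨ ¬locked at each position in order: 0 ✓, 1 ✓, 2 ✓.
At position 3 the labels are {locked, valid}, so (valid → retry) ∨ ¬locked is false there. This is the first violation.

3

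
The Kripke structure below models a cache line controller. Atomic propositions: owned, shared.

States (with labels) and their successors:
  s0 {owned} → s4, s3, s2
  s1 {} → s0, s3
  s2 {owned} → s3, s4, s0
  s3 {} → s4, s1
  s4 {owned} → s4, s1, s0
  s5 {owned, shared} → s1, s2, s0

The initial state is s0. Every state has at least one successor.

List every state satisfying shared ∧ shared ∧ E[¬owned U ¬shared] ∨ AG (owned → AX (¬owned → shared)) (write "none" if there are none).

none

States satisfying shared ∧ shared: {s5}.
States satisfying ¬owned: {s1, s3}.
States satisfying ¬shared: {s0, s1, s2, s3, s4}.
States satisfying E[¬owned U ¬shared]: {s0, s1, s2, s3, s4}.
States satisfying shared ∧ shared ∧ E[¬owned U ¬shared]: ∅.
States satisfying owned → AX (¬owned → shared): {s1, s3}.
States satisfying AG (owned → AX (¬owned → shared)): ∅.
States satisfying shared ∧ shared ∧ E[¬owned U ¬shared] ∨ AG (owned → AX (¬owned → shared)): ∅.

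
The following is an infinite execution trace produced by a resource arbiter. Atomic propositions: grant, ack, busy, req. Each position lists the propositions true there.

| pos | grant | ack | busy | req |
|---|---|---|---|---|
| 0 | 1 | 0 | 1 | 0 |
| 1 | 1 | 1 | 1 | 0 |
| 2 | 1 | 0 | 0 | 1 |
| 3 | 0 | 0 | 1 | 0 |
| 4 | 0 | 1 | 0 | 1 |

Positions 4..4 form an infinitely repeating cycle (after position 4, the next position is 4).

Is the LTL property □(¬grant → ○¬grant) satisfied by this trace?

Yes

¬grant → ○¬grant holds at every position 0..4, and those are all positions ever visited, so □(¬grant → ○¬grant) holds.
Positions where ¬grant holds: 3, 4.
Check ○¬grant at each: 3→ok, 4→ok.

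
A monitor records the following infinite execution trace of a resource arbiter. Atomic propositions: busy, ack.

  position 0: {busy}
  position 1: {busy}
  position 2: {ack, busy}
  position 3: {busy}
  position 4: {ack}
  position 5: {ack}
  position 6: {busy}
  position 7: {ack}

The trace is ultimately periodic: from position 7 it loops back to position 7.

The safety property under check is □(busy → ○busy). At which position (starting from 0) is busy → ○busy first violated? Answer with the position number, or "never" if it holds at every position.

Check busy → ○busy at each position in order: 0 ✓, 1 ✓, 2 ✓.
At position 3 the labels are {busy} and the next position 4 has {ack}, so busy → ○busy is false there. This is the first violation.

3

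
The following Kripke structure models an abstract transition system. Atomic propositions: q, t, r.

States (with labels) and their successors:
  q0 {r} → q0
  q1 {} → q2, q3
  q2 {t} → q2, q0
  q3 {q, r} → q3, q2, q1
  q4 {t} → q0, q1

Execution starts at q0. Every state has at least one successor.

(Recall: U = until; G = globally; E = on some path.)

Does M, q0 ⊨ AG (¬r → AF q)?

States satisfying ¬r → AF q: {q0, q3}.
States satisfying AG (¬r → AF q): {q0}.
Every state reachable from q0 satisfies ¬r → AF q.
q0 ∈ Sat(AG (¬r → AF q)).

Yes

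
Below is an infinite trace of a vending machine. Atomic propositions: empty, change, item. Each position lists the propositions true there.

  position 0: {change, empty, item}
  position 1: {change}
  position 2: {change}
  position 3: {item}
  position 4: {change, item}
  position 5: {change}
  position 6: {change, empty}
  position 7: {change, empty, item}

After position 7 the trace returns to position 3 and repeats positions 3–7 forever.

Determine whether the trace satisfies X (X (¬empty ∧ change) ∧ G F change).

The position after 0 is 1; X (¬empty ∧ change) ∧ G F change is true there.

Satisfied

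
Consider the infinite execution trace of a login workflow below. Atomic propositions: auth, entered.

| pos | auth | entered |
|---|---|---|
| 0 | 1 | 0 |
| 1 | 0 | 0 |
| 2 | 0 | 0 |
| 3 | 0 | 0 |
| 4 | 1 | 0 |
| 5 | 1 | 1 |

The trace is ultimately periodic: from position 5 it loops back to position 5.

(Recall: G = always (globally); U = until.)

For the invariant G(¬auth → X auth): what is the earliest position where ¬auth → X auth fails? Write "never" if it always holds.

1

Check ¬auth → X auth at each position in order: 0 ✓.
At position 1 the labels are {} and the next position 2 has {}, so ¬auth → X auth is false there. This is the first violation.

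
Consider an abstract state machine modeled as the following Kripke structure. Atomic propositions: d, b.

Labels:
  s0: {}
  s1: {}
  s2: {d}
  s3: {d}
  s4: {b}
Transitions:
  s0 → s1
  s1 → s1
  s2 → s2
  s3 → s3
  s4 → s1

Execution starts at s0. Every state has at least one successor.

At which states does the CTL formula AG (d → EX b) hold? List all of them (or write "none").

States satisfying d → EX b: {s0, s1, s4}.
States satisfying AG (d → EX b): {s0, s1, s4}.

{s0, s1, s4}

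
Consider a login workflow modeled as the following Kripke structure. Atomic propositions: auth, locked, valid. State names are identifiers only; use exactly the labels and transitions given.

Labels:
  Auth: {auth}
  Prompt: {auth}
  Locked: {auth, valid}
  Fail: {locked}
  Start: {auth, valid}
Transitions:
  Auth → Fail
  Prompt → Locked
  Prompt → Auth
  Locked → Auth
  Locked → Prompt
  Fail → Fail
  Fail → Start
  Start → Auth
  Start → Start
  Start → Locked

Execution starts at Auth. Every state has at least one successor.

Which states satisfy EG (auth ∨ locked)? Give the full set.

{Auth, Prompt, Locked, Fail, Start}

States satisfying auth ∨ locked: {Auth, Prompt, Locked, Fail, Start}.
States satisfying EG (auth ∨ locked): {Auth, Prompt, Locked, Fail, Start}.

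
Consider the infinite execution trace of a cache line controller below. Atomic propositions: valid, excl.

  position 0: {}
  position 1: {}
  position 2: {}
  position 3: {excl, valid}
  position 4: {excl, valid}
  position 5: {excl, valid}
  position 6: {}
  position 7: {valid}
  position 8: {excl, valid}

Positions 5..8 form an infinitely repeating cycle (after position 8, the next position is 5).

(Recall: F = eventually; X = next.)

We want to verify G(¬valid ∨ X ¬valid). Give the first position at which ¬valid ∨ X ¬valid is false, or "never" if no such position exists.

3

Check ¬valid ∨ X ¬valid at each position in order: 0 ✓, 1 ✓, 2 ✓.
At position 3 the labels are {excl, valid} and the next position 4 has {excl, valid}, so ¬valid ∨ X ¬valid is false there. This is the first violation.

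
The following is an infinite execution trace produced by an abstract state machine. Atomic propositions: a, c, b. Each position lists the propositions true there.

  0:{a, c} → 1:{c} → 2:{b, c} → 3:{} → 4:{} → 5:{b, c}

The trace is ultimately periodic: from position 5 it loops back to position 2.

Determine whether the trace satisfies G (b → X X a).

b → X X a must hold at every position from 0 onward. It fails at position 2, so G (b → X X a) is false.
Positions where b holds: 2, 5.
Check X X a at each: 2→fails, 5→fails.

No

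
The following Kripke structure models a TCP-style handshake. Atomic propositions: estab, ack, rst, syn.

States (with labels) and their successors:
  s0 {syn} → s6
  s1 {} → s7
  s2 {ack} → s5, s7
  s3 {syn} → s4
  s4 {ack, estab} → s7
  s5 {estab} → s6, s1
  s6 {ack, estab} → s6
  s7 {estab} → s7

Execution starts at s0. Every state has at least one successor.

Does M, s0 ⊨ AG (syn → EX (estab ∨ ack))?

States satisfying syn → EX (estab ∨ ack): {s0, s1, s2, s3, s4, s5, s6, s7}.
States satisfying AG (syn → EX (estab ∨ ack)): {s0, s1, s2, s3, s4, s5, s6, s7}.
Every state reachable from s0 satisfies syn → EX (estab ∨ ack).
s0 ∈ Sat(AG (syn → EX (estab ∨ ack))).

Satisfied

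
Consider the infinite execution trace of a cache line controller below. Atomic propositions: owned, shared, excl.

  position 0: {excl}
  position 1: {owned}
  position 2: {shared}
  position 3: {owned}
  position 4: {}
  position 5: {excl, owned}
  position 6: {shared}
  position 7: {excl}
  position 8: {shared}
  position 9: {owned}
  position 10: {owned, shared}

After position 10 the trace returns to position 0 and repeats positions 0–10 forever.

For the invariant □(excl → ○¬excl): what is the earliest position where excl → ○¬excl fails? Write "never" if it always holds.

excl → ○¬excl holds at every position 0..10, and those are all the positions the trace ever visits, so the invariant □(excl → ○¬excl) is never violated.

never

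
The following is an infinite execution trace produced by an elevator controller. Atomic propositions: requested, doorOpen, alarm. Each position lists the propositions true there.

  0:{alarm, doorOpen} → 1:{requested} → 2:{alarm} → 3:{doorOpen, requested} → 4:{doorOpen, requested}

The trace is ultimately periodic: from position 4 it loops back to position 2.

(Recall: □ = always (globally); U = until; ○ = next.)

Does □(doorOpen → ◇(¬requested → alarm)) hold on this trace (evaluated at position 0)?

doorOpen → ◇(¬requested → alarm) holds at every position 0..4, and those are all positions ever visited, so □(doorOpen → ◇(¬requested → alarm)) holds.
Positions where doorOpen holds: 0, 3, 4.
Check ◇(¬requested → alarm) at each: 0→ok, 3→ok, 4→ok.

Holds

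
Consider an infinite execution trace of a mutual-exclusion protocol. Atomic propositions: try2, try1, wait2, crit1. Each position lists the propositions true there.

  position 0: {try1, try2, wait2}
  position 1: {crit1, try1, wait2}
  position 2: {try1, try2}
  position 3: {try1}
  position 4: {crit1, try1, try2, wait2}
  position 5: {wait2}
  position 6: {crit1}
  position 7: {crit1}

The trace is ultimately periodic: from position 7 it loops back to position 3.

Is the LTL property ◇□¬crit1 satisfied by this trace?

□¬crit1 is false at every position 0..7, so it never becomes true and ◇□¬crit1 fails.

Does not hold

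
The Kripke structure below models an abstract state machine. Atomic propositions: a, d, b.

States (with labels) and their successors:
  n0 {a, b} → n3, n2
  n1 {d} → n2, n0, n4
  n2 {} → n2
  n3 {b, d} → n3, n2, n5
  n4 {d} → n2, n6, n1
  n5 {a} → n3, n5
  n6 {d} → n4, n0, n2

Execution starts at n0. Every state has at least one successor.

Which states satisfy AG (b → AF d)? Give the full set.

{n2, n3, n5}

States satisfying b → AF d: {n1, n2, n3, n4, n5, n6}.
States satisfying AG (b → AF d): {n2, n3, n5}.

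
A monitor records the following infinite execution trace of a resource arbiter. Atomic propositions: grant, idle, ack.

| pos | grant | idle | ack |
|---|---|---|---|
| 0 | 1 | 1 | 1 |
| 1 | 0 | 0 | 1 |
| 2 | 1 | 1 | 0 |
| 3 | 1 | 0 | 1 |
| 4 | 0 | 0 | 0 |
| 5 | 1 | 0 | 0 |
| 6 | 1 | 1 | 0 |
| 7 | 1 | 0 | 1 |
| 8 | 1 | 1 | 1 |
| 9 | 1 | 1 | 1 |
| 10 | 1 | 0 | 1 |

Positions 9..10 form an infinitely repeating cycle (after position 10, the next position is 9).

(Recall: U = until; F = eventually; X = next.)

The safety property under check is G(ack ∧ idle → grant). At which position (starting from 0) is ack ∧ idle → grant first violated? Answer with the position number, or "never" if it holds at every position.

never

ack ∧ idle → grant holds at every position 0..10, and those are all the positions the trace ever visits, so the invariant G(ack ∧ idle → grant) is never violated.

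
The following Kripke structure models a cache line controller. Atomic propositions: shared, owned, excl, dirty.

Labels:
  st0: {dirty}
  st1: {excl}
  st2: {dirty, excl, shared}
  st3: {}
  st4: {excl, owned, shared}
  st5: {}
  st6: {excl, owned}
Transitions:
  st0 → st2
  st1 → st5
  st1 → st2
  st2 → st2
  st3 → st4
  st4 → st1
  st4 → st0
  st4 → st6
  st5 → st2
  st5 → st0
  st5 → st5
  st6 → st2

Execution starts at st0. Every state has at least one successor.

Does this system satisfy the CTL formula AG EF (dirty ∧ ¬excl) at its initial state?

Violated

States satisfying EF (dirty ∧ ¬excl): {st0, st1, st3, st4, st5}.
States satisfying AG EF (dirty ∧ ¬excl): ∅.
st2 is reachable from st0 and violates EF (dirty ∧ ¬excl), so AG fails at st0.
st0 ∉ Sat(AG EF (dirty ∧ ¬excl)).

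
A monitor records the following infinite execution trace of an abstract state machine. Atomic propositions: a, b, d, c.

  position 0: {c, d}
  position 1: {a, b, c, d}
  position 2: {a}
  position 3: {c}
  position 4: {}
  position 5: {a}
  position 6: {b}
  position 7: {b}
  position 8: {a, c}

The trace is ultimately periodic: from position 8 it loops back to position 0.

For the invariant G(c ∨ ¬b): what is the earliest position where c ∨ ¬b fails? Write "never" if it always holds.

Check c ∨ ¬b at each position in order: 0 ✓, 1 ✓, 2 ✓, 3 ✓, 4 ✓, 5 ✓.
At position 6 the labels are {b}, so c ∨ ¬b is false there. This is the first violation.

6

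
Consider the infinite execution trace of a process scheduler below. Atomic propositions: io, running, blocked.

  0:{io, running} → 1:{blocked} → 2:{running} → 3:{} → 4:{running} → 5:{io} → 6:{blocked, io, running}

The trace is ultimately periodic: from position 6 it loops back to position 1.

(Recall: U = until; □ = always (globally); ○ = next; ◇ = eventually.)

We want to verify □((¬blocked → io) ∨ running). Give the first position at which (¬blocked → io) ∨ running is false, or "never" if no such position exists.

3

Check (¬blocked → io) ∨ running at each position in order: 0 ✓, 1 ✓, 2 ✓.
At position 3 the labels are {}, so (¬blocked → io) ∨ running is false there. This is the first violation.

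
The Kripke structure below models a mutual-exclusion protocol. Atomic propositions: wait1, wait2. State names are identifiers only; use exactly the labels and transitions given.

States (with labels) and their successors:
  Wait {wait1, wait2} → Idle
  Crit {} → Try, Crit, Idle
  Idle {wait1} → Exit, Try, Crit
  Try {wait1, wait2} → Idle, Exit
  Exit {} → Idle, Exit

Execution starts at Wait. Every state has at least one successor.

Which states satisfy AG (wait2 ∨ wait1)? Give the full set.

none

States satisfying wait2 ∨ wait1: {Wait, Idle, Try}.
States satisfying AG (wait2 ∨ wait1): ∅.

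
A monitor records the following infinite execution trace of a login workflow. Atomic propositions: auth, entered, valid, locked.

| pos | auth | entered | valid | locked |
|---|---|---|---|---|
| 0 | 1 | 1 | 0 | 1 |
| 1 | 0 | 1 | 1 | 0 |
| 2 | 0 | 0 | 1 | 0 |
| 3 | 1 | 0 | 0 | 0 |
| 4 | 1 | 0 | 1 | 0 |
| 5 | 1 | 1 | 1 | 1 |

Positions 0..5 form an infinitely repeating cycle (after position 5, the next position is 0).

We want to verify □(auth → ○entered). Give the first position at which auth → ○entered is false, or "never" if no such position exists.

3

Check auth → ○entered at each position in order: 0 ✓, 1 ✓, 2 ✓.
At position 3 the labels are {auth} and the next position 4 has {auth, valid}, so auth → ○entered is false there. This is the first violation.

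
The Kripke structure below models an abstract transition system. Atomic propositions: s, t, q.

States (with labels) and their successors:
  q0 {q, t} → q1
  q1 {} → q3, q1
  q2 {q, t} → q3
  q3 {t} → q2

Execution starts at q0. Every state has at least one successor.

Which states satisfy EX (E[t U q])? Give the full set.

{q1, q2, q3}

States satisfying E[t U q]: {q0, q2, q3}.
States satisfying EX (E[t U q]): {q1, q2, q3}.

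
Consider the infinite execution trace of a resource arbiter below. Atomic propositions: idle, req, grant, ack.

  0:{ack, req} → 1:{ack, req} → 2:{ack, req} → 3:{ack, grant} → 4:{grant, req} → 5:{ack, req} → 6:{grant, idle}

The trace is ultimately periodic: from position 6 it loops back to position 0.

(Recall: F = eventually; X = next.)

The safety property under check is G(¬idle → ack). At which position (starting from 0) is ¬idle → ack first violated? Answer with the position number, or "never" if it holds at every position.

Check ¬idle → ack at each position in order: 0 ✓, 1 ✓, 2 ✓, 3 ✓.
At position 4 the labels are {grant, req}, so ¬idle → ack is false there. This is the first violation.

4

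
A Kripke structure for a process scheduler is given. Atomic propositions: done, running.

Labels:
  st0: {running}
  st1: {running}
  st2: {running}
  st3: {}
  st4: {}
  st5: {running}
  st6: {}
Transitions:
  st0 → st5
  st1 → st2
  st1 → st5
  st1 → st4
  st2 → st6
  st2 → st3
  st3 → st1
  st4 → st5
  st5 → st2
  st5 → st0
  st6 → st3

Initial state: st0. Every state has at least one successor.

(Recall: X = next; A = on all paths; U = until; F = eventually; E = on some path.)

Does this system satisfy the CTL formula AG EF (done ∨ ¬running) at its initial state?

States satisfying EF (done ∨ ¬running): {st0, st1, st2, st3, st4, st5, st6}.
States satisfying AG EF (done ∨ ¬running): {st0, st1, st2, st3, st4, st5, st6}.
Every state reachable from st0 satisfies EF (done ∨ ¬running).
st0 ∈ Sat(AG EF (done ∨ ¬running)).

Holds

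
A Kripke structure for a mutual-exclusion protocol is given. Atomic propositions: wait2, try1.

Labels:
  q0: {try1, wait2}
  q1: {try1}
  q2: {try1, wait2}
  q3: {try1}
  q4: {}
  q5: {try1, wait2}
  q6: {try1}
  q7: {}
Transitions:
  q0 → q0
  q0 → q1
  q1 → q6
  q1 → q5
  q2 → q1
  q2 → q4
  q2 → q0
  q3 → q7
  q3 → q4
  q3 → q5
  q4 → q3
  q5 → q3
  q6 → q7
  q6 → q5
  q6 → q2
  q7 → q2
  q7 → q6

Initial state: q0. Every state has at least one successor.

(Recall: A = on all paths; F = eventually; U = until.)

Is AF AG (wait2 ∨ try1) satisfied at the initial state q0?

States satisfying AG (wait2 ∨ try1): ∅.
States satisfying AF AG (wait2 ∨ try1): ∅.
There is a path from q0 along which AG (wait2 ∨ try1) never holds.
q0 ∉ Sat(AF AG (wait2 ∨ try1)).

No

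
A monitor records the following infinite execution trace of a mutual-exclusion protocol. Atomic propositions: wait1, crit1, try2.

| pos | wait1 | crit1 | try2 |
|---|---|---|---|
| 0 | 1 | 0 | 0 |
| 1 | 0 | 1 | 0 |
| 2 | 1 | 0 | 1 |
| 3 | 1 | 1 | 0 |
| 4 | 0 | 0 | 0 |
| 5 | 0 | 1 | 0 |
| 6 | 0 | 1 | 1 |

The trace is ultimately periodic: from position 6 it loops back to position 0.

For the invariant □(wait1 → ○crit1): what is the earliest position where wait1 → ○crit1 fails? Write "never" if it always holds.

3

Check wait1 → ○crit1 at each position in order: 0 ✓, 1 ✓, 2 ✓.
At position 3 the labels are {crit1, wait1} and the next position 4 has {}, so wait1 → ○crit1 is false there. This is the first violation.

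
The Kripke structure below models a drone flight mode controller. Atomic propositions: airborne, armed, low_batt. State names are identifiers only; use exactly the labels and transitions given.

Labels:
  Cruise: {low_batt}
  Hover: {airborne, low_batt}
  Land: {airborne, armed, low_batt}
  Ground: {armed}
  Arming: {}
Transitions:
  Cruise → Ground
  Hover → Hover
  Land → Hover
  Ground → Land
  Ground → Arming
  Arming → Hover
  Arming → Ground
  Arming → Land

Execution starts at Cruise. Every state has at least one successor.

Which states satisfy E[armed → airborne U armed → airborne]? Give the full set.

States satisfying armed → airborne: {Cruise, Hover, Land, Arming}.
States satisfying E[armed → airborne U armed → airborne]: {Cruise, Hover, Land, Arming}.

{Cruise, Hover, Land, Arming}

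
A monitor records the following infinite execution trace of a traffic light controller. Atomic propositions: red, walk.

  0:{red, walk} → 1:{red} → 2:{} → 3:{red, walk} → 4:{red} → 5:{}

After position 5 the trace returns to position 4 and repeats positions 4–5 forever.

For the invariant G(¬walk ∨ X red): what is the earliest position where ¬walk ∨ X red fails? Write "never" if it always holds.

¬walk ∨ X red holds at every position 0..5, and those are all the positions the trace ever visits, so the invariant G(¬walk ∨ X red) is never violated.

never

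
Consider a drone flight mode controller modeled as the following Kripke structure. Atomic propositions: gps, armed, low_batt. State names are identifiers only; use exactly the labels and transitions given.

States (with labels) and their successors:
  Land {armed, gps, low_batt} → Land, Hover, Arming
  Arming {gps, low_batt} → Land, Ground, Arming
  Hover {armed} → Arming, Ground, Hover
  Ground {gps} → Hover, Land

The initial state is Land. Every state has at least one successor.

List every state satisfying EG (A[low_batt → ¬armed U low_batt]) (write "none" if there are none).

States satisfying A[low_batt → ¬armed U low_batt]: {Land, Arming}.
States satisfying EG (A[low_batt → ¬armed U low_batt]): {Land, Arming}.

{Land, Arming}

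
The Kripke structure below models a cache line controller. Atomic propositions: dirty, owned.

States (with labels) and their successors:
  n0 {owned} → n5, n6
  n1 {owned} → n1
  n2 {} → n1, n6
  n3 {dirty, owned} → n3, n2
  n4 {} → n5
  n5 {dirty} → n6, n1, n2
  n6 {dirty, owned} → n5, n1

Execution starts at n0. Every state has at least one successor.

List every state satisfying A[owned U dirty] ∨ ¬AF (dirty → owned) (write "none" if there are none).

{n0, n3, n5, n6}

States satisfying owned: {n0, n1, n3, n6}.
States satisfying dirty: {n3, n5, n6}.
States satisfying A[owned U dirty]: {n0, n3, n5, n6}.
States satisfying dirty → owned: {n0, n1, n2, n3, n4, n6}.
States satisfying AF (dirty → owned): {n0, n1, n2, n3, n4, n5, n6}.
States satisfying ¬AF (dirty → owned): ∅.
States satisfying A[owned U dirty] ∨ ¬AF (dirty → owned): {n0, n3, n5, n6}.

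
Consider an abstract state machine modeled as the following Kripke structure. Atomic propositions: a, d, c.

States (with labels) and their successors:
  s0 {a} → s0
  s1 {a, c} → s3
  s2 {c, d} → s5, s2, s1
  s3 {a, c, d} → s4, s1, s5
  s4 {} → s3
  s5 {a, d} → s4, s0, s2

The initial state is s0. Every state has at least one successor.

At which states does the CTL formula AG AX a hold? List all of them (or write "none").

{s0}

States satisfying AX a: {s0, s1, s4}.
States satisfying AG AX a: {s0}.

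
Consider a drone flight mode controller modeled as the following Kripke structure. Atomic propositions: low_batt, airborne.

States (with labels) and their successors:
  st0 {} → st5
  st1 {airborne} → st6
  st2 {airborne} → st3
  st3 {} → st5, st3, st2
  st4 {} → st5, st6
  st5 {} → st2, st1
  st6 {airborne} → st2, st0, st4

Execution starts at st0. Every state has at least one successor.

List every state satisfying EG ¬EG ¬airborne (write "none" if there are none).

States satisfying ¬EG ¬airborne: {st0, st1, st2, st4, st5, st6}.
States satisfying EG ¬EG ¬airborne: {st0, st1, st4, st5, st6}.

{st0, st1, st4, st5, st6}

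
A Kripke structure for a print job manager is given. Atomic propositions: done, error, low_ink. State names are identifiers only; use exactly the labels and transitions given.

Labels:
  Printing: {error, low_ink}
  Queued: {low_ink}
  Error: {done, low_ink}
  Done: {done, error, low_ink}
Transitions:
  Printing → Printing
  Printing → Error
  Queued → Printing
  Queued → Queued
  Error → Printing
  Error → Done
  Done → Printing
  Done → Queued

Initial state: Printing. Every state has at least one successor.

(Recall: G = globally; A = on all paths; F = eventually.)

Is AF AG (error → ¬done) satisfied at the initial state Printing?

No

States satisfying AG (error → ¬done): ∅.
States satisfying AF AG (error → ¬done): ∅.
There is a path from Printing along which AG (error → ¬done) never holds.
Printing ∉ Sat(AF AG (error → ¬done)).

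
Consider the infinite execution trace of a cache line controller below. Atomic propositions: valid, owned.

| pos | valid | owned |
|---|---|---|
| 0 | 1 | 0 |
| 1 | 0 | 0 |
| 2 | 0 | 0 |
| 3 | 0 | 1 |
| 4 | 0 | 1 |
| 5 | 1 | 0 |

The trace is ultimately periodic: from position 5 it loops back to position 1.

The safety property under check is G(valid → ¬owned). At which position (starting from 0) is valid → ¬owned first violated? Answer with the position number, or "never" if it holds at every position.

valid → ¬owned holds at every position 0..5, and those are all the positions the trace ever visits, so the invariant G(valid → ¬owned) is never violated.

never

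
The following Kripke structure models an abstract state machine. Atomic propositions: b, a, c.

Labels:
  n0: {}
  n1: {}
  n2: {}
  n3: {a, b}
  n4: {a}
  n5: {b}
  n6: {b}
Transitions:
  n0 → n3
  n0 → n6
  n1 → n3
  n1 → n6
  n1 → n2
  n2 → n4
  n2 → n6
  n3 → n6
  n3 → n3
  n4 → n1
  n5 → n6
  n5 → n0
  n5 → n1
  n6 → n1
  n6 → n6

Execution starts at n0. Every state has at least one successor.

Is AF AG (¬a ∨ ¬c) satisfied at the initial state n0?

States satisfying AG (¬a ∨ ¬c): {n0, n1, n2, n3, n4, n5, n6}.
States satisfying AF AG (¬a ∨ ¬c): {n0, n1, n2, n3, n4, n5, n6}.
n0 ∈ Sat(AF AG (¬a ∨ ¬c)).

Holds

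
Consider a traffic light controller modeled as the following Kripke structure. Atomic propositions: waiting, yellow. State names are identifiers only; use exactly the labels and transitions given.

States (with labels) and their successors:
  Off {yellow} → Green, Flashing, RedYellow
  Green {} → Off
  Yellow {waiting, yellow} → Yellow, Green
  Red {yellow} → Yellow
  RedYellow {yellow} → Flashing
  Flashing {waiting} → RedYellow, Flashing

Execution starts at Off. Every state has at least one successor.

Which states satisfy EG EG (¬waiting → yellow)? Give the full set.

{Off, Yellow, Red, RedYellow, Flashing}

States satisfying EG (¬waiting → yellow): {Off, Yellow, Red, RedYellow, Flashing}.
States satisfying EG EG (¬waiting → yellow): {Off, Yellow, Red, RedYellow, Flashing}.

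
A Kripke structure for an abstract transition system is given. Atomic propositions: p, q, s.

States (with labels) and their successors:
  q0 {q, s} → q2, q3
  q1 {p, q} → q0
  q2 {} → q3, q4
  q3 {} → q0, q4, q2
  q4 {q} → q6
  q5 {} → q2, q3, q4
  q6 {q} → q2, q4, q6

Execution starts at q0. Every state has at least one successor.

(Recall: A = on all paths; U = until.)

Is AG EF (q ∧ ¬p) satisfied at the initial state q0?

Yes

States satisfying EF (q ∧ ¬p): {q0, q1, q2, q3, q4, q5, q6}.
States satisfying AG EF (q ∧ ¬p): {q0, q1, q2, q3, q4, q5, q6}.
Every state reachable from q0 satisfies EF (q ∧ ¬p).
q0 ∈ Sat(AG EF (q ∧ ¬p)).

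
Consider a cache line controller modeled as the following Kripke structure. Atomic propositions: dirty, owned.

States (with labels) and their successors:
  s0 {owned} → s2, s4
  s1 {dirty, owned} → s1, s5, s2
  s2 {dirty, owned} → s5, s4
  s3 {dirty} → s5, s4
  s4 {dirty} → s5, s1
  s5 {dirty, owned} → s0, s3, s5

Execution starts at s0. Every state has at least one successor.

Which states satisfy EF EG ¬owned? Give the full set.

none

States satisfying EG ¬owned: ∅.
States satisfying EF EG ¬owned: ∅.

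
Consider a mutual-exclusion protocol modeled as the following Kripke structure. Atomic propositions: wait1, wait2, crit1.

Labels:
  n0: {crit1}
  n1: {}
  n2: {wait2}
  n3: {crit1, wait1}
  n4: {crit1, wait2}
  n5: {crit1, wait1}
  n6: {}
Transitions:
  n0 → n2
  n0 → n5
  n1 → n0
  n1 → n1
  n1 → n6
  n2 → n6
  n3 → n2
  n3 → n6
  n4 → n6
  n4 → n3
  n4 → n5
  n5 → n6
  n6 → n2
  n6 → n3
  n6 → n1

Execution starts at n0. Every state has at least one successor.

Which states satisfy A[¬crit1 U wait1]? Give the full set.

{n3, n5}

States satisfying ¬crit1: {n1, n2, n6}.
States satisfying wait1: {n3, n5}.
States satisfying A[¬crit1 U wait1]: {n3, n5}.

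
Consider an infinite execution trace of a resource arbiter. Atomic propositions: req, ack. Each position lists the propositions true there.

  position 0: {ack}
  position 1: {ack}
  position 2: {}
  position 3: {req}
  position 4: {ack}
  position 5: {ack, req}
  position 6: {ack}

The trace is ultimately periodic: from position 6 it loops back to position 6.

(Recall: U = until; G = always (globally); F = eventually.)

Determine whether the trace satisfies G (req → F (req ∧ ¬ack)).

req → F (req ∧ ¬ack) must hold at every position from 0 onward. It fails at position 5, so G (req → F (req ∧ ¬ack)) is false.
Positions where req holds: 3, 5.
Check F (req ∧ ¬ack) at each: 3→ok, 5→fails.

Violated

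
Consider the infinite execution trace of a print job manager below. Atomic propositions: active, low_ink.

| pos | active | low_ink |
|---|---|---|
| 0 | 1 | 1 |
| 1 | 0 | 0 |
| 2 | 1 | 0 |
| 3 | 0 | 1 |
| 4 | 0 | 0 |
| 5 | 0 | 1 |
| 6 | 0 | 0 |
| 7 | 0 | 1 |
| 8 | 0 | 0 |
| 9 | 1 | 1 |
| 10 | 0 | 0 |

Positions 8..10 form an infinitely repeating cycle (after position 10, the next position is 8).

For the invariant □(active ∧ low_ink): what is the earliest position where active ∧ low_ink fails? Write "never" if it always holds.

Check active ∧ low_ink at each position in order: 0 ✓.
At position 1 the labels are {}, so active ∧ low_ink is false there. This is the first violation.

1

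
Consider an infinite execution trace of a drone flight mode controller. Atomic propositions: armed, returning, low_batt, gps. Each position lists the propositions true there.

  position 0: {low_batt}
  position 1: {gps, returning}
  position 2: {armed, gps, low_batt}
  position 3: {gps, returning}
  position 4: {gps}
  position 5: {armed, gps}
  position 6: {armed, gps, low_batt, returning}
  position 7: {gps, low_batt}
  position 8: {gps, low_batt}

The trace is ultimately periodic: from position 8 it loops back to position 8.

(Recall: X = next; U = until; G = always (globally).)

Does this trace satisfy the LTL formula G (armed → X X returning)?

armed → X X returning must hold at every position from 0 onward. It fails at position 2, so G (armed → X X returning) is false.
Positions where armed holds: 2, 5, 6.
Check X X returning at each: 2→fails, 5→fails, 6→fails.

Violated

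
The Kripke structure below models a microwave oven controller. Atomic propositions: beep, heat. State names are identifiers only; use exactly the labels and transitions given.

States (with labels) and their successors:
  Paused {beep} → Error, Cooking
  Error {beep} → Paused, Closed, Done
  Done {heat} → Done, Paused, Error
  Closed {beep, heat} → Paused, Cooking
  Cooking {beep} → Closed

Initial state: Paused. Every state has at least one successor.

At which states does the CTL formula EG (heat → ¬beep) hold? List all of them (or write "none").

{Paused, Error, Done}

States satisfying heat → ¬beep: {Paused, Error, Done, Cooking}.
States satisfying EG (heat → ¬beep): {Paused, Error, Done}.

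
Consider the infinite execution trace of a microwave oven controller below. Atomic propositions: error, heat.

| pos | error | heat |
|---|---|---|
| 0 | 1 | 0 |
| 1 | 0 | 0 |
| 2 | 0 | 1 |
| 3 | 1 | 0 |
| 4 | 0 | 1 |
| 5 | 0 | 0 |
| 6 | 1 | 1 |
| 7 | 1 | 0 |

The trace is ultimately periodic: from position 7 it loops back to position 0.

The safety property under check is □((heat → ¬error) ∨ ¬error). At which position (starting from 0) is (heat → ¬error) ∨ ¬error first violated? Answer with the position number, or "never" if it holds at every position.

6

Check (heat → ¬error) ∨ ¬error at each position in order: 0 ✓, 1 ✓, 2 ✓, 3 ✓, 4 ✓, 5 ✓.
At position 6 the labels are {error, heat}, so (heat → ¬error) ∨ ¬error is false there. This is the first violation.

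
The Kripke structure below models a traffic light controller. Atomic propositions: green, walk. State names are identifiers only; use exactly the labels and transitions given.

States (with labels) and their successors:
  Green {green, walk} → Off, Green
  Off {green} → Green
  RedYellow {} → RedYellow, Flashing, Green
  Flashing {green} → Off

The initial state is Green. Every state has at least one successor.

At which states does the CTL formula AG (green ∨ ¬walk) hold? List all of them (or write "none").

States satisfying green ∨ ¬walk: {Green, Off, RedYellow, Flashing}.
States satisfying AG (green ∨ ¬walk): {Green, Off, RedYellow, Flashing}.

{Green, Off, RedYellow, Flashing}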